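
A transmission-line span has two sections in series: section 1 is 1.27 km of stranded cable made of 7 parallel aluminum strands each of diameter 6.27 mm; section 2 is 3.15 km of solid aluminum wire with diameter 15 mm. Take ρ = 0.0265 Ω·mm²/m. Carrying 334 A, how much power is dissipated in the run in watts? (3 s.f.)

70100 W

ρ = 0.0265 Ω·mm²/m = 2.65×10^-8 Ω·m
Section 1: A_strand = π(3.1350e-03)² = 3.088e-05 m²; R₁ = ρL/(N·A_s) = (2.65×10^-8)(1270)/(7×3.088e-05) = 0.1557 Ω
Section 2: A = π(d/2)² = π(7.5000e-03 m)² = 1.767e-04 m²
R₂ = (2.65×10^-8)(3150)/(1.767e-04) = 0.4724 Ω
R = R₁ + R₂ = 0.6281 Ω
P = I²R = (334)² × 0.6281 = 70100 W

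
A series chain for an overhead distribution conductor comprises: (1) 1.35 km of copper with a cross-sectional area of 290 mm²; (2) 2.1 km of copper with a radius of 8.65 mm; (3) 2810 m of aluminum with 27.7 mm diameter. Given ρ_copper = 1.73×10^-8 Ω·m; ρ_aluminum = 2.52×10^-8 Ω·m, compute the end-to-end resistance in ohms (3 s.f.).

Seg 1: A = 290 mm² = 2.900e-04 m²
R_1 = (1.73×10^-8)(1350)/(2.900e-04) = 0.08053 Ω
Seg 2: A = πr² = π(8.6500e-03 m)² = 2.351e-04 m²
R_2 = (1.73×10^-8)(2100)/(2.351e-04) = 0.1546 Ω
Seg 3: A = π(d/2)² = π(1.3850e-02 m)² = 6.026e-04 m²
R_3 = (2.52×10^-8)(2810)/(6.026e-04) = 0.1175 Ω
R_total = R_1 + R_2 + R_3 = 0.353 Ω

0.353 Ω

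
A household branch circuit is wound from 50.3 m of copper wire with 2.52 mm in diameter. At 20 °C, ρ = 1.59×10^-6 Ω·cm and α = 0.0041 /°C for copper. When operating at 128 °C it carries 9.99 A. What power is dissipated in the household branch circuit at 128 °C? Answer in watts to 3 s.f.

ρ = 1.59×10^-6 Ω·cm = 1.59×10^-8 Ω·m
A = π(d/2)² = π(1.2600e-03 m)² = 4.988e-06 m²
R₍20₎ = ρL/A = (1.59×10^-8)(50.3)/(4.988e-06) = 0.1604 Ω
R₍128₎ = R₍20₎(1 + αΔT) = 0.1604 × (1 + 0.0041×108) = 0.2314 Ω
P = I²R = (9.99)² × 0.2314 = 23.1 W

23.1 W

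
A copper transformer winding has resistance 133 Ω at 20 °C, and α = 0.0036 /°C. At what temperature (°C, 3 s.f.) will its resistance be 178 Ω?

114 °C

R = R₀(1 + α(T − T₀)) ⇒ T = T₀ + (R/R₀ − 1)/α
T = 20 + (178/133 − 1)/0.0036 = 20 + (0.3383)/0.0036 = 114 °C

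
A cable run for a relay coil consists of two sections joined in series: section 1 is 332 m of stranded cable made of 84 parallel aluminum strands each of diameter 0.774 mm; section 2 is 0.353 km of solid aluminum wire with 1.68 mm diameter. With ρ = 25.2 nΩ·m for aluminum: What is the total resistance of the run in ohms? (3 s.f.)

4.22 Ω

ρ = 25.2 nΩ·m = 2.52×10^-8 Ω·m
Section 1: A_strand = π(3.8700e-04)² = 4.705e-07 m²; R₁ = ρL/(N·A_s) = (2.52×10^-8)(332)/(84×4.705e-07) = 0.2117 Ω
Section 2: A = π(d/2)² = π(8.4000e-04 m)² = 2.217e-06 m²
R₂ = (2.52×10^-8)(353)/(2.217e-06) = 4.013 Ω
R = R₁ + R₂ = 4.22 Ω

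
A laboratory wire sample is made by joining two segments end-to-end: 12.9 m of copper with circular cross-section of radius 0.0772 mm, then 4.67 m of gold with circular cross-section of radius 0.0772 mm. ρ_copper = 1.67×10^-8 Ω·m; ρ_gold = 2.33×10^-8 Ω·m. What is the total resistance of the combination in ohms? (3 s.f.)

Segment 1: A = πr² = π(7.7200e-05 m)² = 1.872e-08 m²
R₁ = ρL/A = (1.67×10^-8)(12.9)/(1.872e-08) = 11.51 Ω
R₂ = (2.33×10^-8)(4.67)/(1.872e-08) = 5.812 Ω
R = R₁ + R₂ = 17.3 Ω

17.3 Ω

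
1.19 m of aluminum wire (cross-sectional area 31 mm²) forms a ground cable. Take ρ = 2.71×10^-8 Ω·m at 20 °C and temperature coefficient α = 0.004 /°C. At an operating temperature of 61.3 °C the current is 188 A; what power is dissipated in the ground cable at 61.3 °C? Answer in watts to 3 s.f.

A = 31 mm² = 3.100e-05 m²
R₍20₎ = ρL/A = (2.71×10^-8)(1.19)/(3.100e-05) = 0.00104 Ω
R₍61.3₎ = R₍20₎(1 + αΔT) = 0.00104 × (1 + 0.004×41.3) = 0.001212 Ω
P = I²R = (188)² × 0.001212 = 42.8 W

42.8 W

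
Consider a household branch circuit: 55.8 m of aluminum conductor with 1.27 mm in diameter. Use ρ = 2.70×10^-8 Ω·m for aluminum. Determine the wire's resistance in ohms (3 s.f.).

A = π(d/2)² = π(6.3500e-04 m)² = 1.267e-06 m²
R = ρL/A = (2.70×10^-8)(55.8 m)/(1.267e-06 m²) = 1.19 Ω

1.19 Ω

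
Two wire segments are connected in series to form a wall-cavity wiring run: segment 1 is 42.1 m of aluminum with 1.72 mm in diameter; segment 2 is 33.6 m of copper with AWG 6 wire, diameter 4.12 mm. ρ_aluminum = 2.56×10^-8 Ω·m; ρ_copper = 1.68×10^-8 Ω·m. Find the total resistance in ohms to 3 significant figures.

Segment 1: A = π(d/2)² = π(8.6000e-04 m)² = 2.324e-06 m²
R₁ = ρL/A = (2.56×10^-8)(42.1)/(2.324e-06) = 0.4638 Ω
Segment 2: A = π(4.12/2 mm)² = π(2.0600e-03 m)² = 1.333e-05 m²
R₂ = (1.68×10^-8)(33.6)/(1.333e-05) = 0.04234 Ω
R = R₁ + R₂ = 0.506 Ω

0.506 Ω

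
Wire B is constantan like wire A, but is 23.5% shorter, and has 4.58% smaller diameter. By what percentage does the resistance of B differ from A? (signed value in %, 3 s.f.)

-16.0%

R ∝ L/d², so R_B/R_A = (1 − 23.5/100) × (1 − 4.58/100)⁻²
= 0.765 × 1.098 = 0.8402
(R_B − R_A)/R_A = 0.8402 − 1 = -16.0%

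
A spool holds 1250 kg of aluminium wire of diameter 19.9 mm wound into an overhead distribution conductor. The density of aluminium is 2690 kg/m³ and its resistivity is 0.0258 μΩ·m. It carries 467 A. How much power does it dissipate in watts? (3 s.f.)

27000 W

ρ = 0.0258 μΩ·m = 2.58×10^-8 Ω·m
A = π(d/2)² = π(9.9500e-03 m)² = 3.1103e-04 m²
L = m/(density·A) = 1250/(2690×3.1103e-04) = 1494 m
R = ρL/A = (2.58×10^-8)(1494)/(3.1103e-04) = 0.1239 Ω
P = I²R = (467)² × 0.1239 = 27000 W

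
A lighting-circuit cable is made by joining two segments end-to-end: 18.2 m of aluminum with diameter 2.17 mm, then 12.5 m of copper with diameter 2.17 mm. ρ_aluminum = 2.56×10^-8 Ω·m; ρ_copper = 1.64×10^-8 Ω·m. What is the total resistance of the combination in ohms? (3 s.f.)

0.181 Ω

Segment 1: A = π(d/2)² = π(1.0850e-03 m)² = 3.698e-06 m²
R₁ = ρL/A = (2.56×10^-8)(18.2)/(3.698e-06) = 0.126 Ω
R₂ = (1.64×10^-8)(12.5)/(3.698e-06) = 0.05543 Ω
R = R₁ + R₂ = 0.181 Ω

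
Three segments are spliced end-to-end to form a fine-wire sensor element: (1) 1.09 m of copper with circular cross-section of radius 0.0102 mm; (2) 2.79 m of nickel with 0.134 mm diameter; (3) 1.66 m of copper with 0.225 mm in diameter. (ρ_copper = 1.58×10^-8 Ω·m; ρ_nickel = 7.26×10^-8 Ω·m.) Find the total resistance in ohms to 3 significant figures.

67.7 Ω

Seg 1: A = πr² = π(1.0200e-05 m)² = 3.269e-10 m²
R_1 = (1.58×10^-8)(1.09)/(3.269e-10) = 52.69 Ω
Seg 2: A = π(d/2)² = π(6.7000e-05 m)² = 1.410e-08 m²
R_2 = (7.26×10^-8)(2.79)/(1.410e-08) = 14.36 Ω
Seg 3: A = π(d/2)² = π(1.1250e-04 m)² = 3.976e-08 m²
R_3 = (1.58×10^-8)(1.66)/(3.976e-08) = 0.6596 Ω
R_total = R_1 + R_2 + R_3 = 67.7 Ω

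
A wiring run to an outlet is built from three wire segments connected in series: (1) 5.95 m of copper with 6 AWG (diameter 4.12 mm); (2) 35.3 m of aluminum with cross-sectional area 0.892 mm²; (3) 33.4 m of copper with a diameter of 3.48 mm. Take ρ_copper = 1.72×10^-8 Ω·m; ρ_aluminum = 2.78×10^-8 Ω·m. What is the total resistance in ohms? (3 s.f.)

Seg 1: A = π(4.12/2 mm)² = π(2.0600e-03 m)² = 1.333e-05 m²
R_1 = (1.72×10^-8)(5.95)/(1.333e-05) = 0.007676 Ω
Seg 2: A = 0.892 mm² = 8.920e-07 m²
R_2 = (2.78×10^-8)(35.3)/(8.920e-07) = 1.1 Ω
Seg 3: A = π(d/2)² = π(1.7400e-03 m)² = 9.511e-06 m²
R_3 = (1.72×10^-8)(33.4)/(9.511e-06) = 0.0604 Ω
R_total = R_1 + R_2 + R_3 = 1.17 Ω

1.17 Ω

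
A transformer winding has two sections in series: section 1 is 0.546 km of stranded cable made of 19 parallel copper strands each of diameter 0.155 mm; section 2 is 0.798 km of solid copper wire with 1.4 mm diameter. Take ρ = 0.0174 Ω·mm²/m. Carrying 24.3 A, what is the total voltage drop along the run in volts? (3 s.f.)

ρ = 0.0174 Ω·mm²/m = 1.74×10^-8 Ω·m
Section 1: A_strand = π(7.7500e-05)² = 1.887e-08 m²; R₁ = ρL/(N·A_s) = (1.74×10^-8)(546)/(19×1.887e-08) = 26.5 Ω
Section 2: A = π(d/2)² = π(7.0000e-04 m)² = 1.539e-06 m²
R₂ = (1.74×10^-8)(798)/(1.539e-06) = 9.02 Ω
R = R₁ + R₂ = 35.52 Ω
V = IR = 24.3 × 35.52 = 863 V

863 V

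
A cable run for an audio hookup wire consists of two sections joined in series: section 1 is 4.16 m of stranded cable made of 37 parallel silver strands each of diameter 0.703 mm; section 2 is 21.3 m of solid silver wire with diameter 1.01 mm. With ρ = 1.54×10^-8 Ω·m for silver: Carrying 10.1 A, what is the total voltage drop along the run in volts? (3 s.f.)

Section 1: A_strand = π(3.5150e-04)² = 3.882e-07 m²; R₁ = ρL/(N·A_s) = (1.54×10^-8)(4.16)/(37×3.882e-07) = 0.004461 Ω
Section 2: A = π(d/2)² = π(5.0500e-04 m)² = 8.012e-07 m²
R₂ = (1.54×10^-8)(21.3)/(8.012e-07) = 0.4094 Ω
R = R₁ + R₂ = 0.4139 Ω
V = IR = 10.1 × 0.4139 = 4.18 V

4.18 V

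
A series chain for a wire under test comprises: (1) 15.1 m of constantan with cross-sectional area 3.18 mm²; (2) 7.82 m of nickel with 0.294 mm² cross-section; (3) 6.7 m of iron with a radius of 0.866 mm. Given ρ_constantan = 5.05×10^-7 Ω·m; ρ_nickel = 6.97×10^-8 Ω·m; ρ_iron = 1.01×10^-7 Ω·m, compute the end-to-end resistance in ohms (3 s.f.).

4.54 Ω

Seg 1: A = 3.18 mm² = 3.180e-06 m²
R_1 = (5.05×10^-7)(15.1)/(3.180e-06) = 2.398 Ω
Seg 2: A = 0.294 mm² = 2.940e-07 m²
R_2 = (6.97×10^-8)(7.82)/(2.940e-07) = 1.854 Ω
Seg 3: A = πr² = π(8.6600e-04 m)² = 2.356e-06 m²
R_3 = (1.01×10^-7)(6.7)/(2.356e-06) = 0.2872 Ω
R_total = R_1 + R_2 + R_3 = 4.54 Ω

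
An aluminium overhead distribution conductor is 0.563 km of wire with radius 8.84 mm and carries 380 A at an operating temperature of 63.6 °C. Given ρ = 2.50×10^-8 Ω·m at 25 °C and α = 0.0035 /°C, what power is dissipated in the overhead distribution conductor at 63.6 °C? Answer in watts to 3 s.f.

9400 W

A = πr² = π(8.8400e-03 m)² = 2.455e-04 m²
R₍25₎ = ρL/A = (2.50×10^-8)(563)/(2.455e-04) = 0.05733 Ω
R₍63.6₎ = R₍25₎(1 + αΔT) = 0.05733 × (1 + 0.0035×38.6) = 0.06508 Ω
P = I²R = (380)² × 0.06508 = 9400 W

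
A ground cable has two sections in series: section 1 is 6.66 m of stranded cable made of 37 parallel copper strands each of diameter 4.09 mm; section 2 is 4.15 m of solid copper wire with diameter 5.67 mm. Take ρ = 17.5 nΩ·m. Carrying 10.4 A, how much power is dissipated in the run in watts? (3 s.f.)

ρ = 17.5 nΩ·m = 1.75×10^-8 Ω·m
Section 1: A_strand = π(2.0450e-03)² = 1.314e-05 m²; R₁ = ρL/(N·A_s) = (1.75×10^-8)(6.66)/(37×1.314e-05) = 2.398×10^-4 Ω
Section 2: A = π(d/2)² = π(2.8350e-03 m)² = 2.525e-05 m²
R₂ = (1.75×10^-8)(4.15)/(2.525e-05) = 0.002876 Ω
R = R₁ + R₂ = 0.003116 Ω
P = I²R = (10.4)² × 0.003116 = 0.337 W

0.337 W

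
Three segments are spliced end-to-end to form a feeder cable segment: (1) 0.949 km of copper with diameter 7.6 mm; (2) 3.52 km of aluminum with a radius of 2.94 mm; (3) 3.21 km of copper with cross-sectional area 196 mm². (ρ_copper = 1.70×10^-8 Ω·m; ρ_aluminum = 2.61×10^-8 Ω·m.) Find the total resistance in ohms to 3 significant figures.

Seg 1: A = π(d/2)² = π(3.8000e-03 m)² = 4.536e-05 m²
R_1 = (1.70×10^-8)(949)/(4.536e-05) = 0.3556 Ω
Seg 2: A = πr² = π(2.9400e-03 m)² = 2.715e-05 m²
R_2 = (2.61×10^-8)(3520)/(2.715e-05) = 3.383 Ω
Seg 3: A = 196 mm² = 1.960e-04 m²
R_3 = (1.70×10^-8)(3210)/(1.960e-04) = 0.2784 Ω
R_total = R_1 + R_2 + R_3 = 4.02 Ω

4.02 Ω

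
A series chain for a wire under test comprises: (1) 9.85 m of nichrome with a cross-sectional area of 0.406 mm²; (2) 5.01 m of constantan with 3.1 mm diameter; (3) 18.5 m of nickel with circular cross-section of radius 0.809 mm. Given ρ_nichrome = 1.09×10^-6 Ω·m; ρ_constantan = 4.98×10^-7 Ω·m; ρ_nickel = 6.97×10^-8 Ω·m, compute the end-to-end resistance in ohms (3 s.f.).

Seg 1: A = 0.406 mm² = 4.060e-07 m²
R_1 = (1.09×10^-6)(9.85)/(4.060e-07) = 26.44 Ω
Seg 2: A = π(d/2)² = π(1.5500e-03 m)² = 7.548e-06 m²
R_2 = (4.98×10^-7)(5.01)/(7.548e-06) = 0.3306 Ω
Seg 3: A = πr² = π(8.0900e-04 m)² = 2.056e-06 m²
R_3 = (6.97×10^-8)(18.5)/(2.056e-06) = 0.6271 Ω
R_total = R_1 + R_2 + R_3 = 27.4 Ω

27.4 Ω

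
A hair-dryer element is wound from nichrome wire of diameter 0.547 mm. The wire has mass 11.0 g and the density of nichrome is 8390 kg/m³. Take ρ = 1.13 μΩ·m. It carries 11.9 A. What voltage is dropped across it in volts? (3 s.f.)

319 V

ρ = 1.13 μΩ·m = 1.13×10^-6 Ω·m
A = π(d/2)² = π(2.7350e-04 m)² = 2.3500e-07 m²
L = m/(density·A) = 0.011/(8390×2.3500e-07) = 5.579 m
R = ρL/A = (1.13×10^-6)(5.579)/(2.3500e-07) = 26.83 Ω
V = IR = 11.9 × 26.83 = 319 V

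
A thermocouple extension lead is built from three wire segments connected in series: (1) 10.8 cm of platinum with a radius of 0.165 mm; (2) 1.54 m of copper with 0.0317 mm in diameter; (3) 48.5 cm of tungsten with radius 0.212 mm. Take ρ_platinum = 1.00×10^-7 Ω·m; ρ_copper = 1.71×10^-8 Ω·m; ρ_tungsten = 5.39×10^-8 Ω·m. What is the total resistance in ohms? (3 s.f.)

33.7 Ω

Seg 1: A = πr² = π(1.6500e-04 m)² = 8.553e-08 m²
R_1 = (1.00×10^-7)(0.108)/(8.553e-08) = 0.1263 Ω
Seg 2: A = π(d/2)² = π(1.5850e-05 m)² = 7.892e-10 m²
R_2 = (1.71×10^-8)(1.54)/(7.892e-10) = 33.37 Ω
Seg 3: A = πr² = π(2.1200e-04 m)² = 1.412e-07 m²
R_3 = (5.39×10^-8)(0.485)/(1.412e-07) = 0.1851 Ω
R_total = R_1 + R_2 + R_3 = 33.7 Ω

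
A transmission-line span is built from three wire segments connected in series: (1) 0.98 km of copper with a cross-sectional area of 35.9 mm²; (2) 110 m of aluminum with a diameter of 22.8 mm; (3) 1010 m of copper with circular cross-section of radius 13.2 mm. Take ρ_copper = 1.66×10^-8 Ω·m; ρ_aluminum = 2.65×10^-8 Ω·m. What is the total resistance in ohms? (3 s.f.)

Seg 1: A = 35.9 mm² = 3.590e-05 m²
R_1 = (1.66×10^-8)(980)/(3.590e-05) = 0.4531 Ω
Seg 2: A = π(d/2)² = π(1.1400e-02 m)² = 4.083e-04 m²
R_2 = (2.65×10^-8)(110)/(4.083e-04) = 0.00714 Ω
Seg 3: A = πr² = π(1.3200e-02 m)² = 5.474e-04 m²
R_3 = (1.66×10^-8)(1010)/(5.474e-04) = 0.03063 Ω
R_total = R_1 + R_2 + R_3 = 0.491 Ω

0.491 Ω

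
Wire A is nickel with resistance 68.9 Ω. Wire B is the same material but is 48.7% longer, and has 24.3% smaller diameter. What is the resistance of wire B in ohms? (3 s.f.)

179 Ω

R ∝ L/d², so R_B/R_A = (1 + 48.7/100) × (1 − 24.3/100)⁻²
= 1.487 × 1.745 = 2.595
R_B = 2.595 × 68.9 = 179 Ω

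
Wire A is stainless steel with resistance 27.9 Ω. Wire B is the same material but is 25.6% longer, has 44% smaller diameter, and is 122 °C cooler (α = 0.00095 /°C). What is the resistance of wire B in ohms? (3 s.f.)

R ∝ ρL/d² with ρ ∝ (1+αΔT), so R_B/R_A = (1 + 25.6/100) × (1 − 44/100)⁻² × (1 − 0.00095×122)
= 1.256 × 3.189 × 0.8841 = 3.541
R_B = 3.541 × 27.9 = 98.8 Ω

98.8 Ω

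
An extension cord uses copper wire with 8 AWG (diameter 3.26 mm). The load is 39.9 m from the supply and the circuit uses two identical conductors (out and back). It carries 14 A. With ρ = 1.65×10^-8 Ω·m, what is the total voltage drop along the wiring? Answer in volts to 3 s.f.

A = π(3.26/2 mm)² = π(1.6300e-03 m)² = 8.347e-06 m²
Total conductor length (both ways) L = 2 × 39.9 = 79.8 m
R = ρL/A = (1.65×10^-8)(79.8)/(8.347e-06) = 0.1577 Ω
V = IR = 14 × 0.1577 = 2.21 V

2.21 V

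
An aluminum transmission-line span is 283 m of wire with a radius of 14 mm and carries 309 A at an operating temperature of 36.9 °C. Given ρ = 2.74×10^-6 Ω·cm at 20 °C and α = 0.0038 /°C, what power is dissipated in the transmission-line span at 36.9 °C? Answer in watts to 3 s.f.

1280 W

ρ = 2.74×10^-6 Ω·cm = 2.74×10^-8 Ω·m
A = πr² = π(1.4000e-02 m)² = 6.158e-04 m²
R₍20₎ = ρL/A = (2.74×10^-8)(283)/(6.158e-04) = 0.01259 Ω
R₍36.9₎ = R₍20₎(1 + αΔT) = 0.01259 × (1 + 0.0038×16.9) = 0.0134 Ω
P = I²R = (309)² × 0.0134 = 1280 W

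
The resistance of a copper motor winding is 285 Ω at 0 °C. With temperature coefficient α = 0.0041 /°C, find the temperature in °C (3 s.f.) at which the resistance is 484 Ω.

R = R₀(1 + α(T − T₀)) ⇒ T = T₀ + (R/R₀ − 1)/α
T = 0 + (484/285 − 1)/0.0041 = 0 + (0.6982)/0.0041 = 170 °C

170 °C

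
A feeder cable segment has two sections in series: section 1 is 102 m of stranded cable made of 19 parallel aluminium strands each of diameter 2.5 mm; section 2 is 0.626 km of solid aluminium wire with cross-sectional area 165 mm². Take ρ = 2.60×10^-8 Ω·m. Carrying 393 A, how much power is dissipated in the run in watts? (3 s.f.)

Section 1: A_strand = π(1.2500e-03)² = 4.909e-06 m²; R₁ = ρL/(N·A_s) = (2.60×10^-8)(102)/(19×4.909e-06) = 0.02843 Ω
Section 2: A = 165 mm² = 1.650e-04 m²
R₂ = (2.60×10^-8)(626)/(1.650e-04) = 0.09864 Ω
R = R₁ + R₂ = 0.1271 Ω
P = I²R = (393)² × 0.1271 = 19600 W

19600 W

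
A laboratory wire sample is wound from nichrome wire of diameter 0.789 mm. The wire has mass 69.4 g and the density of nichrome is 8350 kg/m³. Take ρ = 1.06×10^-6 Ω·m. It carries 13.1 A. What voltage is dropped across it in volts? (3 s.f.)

A = π(d/2)² = π(3.9450e-04 m)² = 4.8893e-07 m²
L = m/(density·A) = 0.0694/(8350×4.8893e-07) = 17 m
R = ρL/A = (1.06×10^-6)(17)/(4.8893e-07) = 36.85 Ω
V = IR = 13.1 × 36.85 = 483 V

483 V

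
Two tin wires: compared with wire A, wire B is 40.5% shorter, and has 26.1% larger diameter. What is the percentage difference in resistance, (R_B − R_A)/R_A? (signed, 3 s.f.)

-62.6%

R ∝ L/d², so R_B/R_A = (1 − 40.5/100) × (1 + 26.1/100)⁻²
= 0.595 × 0.6289 = 0.3742
(R_B − R_A)/R_A = 0.3742 − 1 = -62.6%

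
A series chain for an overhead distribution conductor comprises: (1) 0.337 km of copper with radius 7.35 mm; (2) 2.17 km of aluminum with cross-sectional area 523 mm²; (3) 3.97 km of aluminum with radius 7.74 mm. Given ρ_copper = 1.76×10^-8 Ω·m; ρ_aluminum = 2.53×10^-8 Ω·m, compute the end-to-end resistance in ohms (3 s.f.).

Seg 1: A = πr² = π(7.3500e-03 m)² = 1.697e-04 m²
R_1 = (1.76×10^-8)(337)/(1.697e-04) = 0.03495 Ω
Seg 2: A = 523 mm² = 5.230e-04 m²
R_2 = (2.53×10^-8)(2170)/(5.230e-04) = 0.105 Ω
Seg 3: A = πr² = π(7.7400e-03 m)² = 1.882e-04 m²
R_3 = (2.53×10^-8)(3970)/(1.882e-04) = 0.5337 Ω
R_total = R_1 + R_2 + R_3 = 0.674 Ω

0.674 Ω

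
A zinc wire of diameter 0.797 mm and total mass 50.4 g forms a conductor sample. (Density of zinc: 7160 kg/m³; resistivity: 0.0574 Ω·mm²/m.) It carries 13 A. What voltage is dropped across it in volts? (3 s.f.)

ρ = 0.0574 Ω·mm²/m = 5.74×10^-8 Ω·m
A = π(d/2)² = π(3.9850e-04 m)² = 4.9889e-07 m²
L = m/(density·A) = 0.0504/(7160×4.9889e-07) = 14.11 m
R = ρL/A = (5.74×10^-8)(14.11)/(4.9889e-07) = 1.623 Ω
V = IR = 13 × 1.623 = 21.1 V

21.1 V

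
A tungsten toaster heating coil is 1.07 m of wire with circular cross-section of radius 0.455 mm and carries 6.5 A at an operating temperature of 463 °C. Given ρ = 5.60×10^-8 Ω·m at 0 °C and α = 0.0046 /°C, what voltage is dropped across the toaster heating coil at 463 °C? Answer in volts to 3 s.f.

A = πr² = π(4.5500e-04 m)² = 6.504e-07 m²
R₍0₎ = ρL/A = (5.60×10^-8)(1.07)/(6.504e-07) = 0.09213 Ω
R₍463₎ = R₍0₎(1 + αΔT) = 0.09213 × (1 + 0.0046×463) = 0.2883 Ω
V = IR = 6.5 × 0.2883 = 1.87 V

1.87 V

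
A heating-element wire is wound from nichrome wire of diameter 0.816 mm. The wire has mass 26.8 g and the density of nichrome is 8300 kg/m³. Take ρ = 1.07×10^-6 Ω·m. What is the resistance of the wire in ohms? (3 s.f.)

A = π(d/2)² = π(4.0800e-04 m)² = 5.2296e-07 m²
L = m/(density·A) = 0.0268/(8300×5.2296e-07) = 6.174 m
R = ρL/A = (1.07×10^-6)(6.174)/(5.2296e-07) = 12.6 Ω

12.6 Ω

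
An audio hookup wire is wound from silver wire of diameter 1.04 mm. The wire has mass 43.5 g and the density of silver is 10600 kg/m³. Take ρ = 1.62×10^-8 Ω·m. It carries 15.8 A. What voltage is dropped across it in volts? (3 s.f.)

A = π(d/2)² = π(5.2000e-04 m)² = 8.4949e-07 m²
L = m/(density·A) = 0.0435/(10600×8.4949e-07) = 4.831 m
R = ρL/A = (1.62×10^-8)(4.831)/(8.4949e-07) = 0.09213 Ω
V = IR = 15.8 × 0.09213 = 1.46 V

1.46 V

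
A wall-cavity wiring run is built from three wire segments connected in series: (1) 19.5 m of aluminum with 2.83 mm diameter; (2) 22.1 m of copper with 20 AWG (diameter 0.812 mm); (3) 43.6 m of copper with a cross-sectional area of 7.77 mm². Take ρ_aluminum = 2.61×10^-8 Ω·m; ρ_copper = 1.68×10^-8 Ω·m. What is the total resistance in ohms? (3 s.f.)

0.892 Ω

Seg 1: A = π(d/2)² = π(1.4150e-03 m)² = 6.290e-06 m²
R_1 = (2.61×10^-8)(19.5)/(6.290e-06) = 0.08091 Ω
Seg 2: A = π(0.812/2 mm)² = π(4.0600e-04 m)² = 5.178e-07 m²
R_2 = (1.68×10^-8)(22.1)/(5.178e-07) = 0.717 Ω
Seg 3: A = 7.77 mm² = 7.770e-06 m²
R_3 = (1.68×10^-8)(43.6)/(7.770e-06) = 0.09427 Ω
R_total = R_1 + R_2 + R_3 = 0.892 Ω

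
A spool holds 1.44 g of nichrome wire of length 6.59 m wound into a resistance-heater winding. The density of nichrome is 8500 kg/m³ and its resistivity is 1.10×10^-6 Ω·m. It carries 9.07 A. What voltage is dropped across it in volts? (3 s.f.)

2560 V

A = m/(density·L) = 0.00144/(8500×6.59) = 2.5707e-08 m²
R = ρL/A = (1.10×10^-6)(6.59)/(2.5707e-08) = 282 Ω
V = IR = 9.07 × 282 = 2560 V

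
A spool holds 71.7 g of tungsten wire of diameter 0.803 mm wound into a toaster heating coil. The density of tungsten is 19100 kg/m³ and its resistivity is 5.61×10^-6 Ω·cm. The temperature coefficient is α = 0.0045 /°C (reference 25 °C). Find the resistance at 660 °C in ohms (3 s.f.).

ρ = 5.61×10^-6 Ω·cm = 5.61×10^-8 Ω·m
A = π(d/2)² = π(4.0150e-04 m)² = 5.0643e-07 m²
L = m/(density·A) = 0.0717/(19100×5.0643e-07) = 7.413 m
R = ρL/A = (5.61×10^-8)(7.413)/(5.0643e-07) = 0.8211 Ω
R(660 °C) = 0.8211 × (1 + 0.0045×635) = 3.17 Ω

3.17 Ω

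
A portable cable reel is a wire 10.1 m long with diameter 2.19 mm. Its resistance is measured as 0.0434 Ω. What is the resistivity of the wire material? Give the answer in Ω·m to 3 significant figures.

1.62×10^-8 Ω·m

A = π(d/2)² = π(1.0950e-03 m)² = 3.767e-06 m²
ρ = RA/L = (0.0434)(3.767e-06)/(10.1) = 1.62×10^-8 Ω·m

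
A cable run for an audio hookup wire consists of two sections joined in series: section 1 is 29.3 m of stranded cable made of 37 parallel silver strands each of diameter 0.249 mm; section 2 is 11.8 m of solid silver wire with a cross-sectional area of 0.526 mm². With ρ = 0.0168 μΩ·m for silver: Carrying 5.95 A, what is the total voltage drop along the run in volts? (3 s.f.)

ρ = 0.0168 μΩ·m = 1.68×10^-8 Ω·m
Section 1: A_strand = π(1.2450e-04)² = 4.870e-08 m²; R₁ = ρL/(N·A_s) = (1.68×10^-8)(29.3)/(37×4.870e-08) = 0.2732 Ω
Section 2: A = 0.526 mm² = 5.260e-07 m²
R₂ = (1.68×10^-8)(11.8)/(5.260e-07) = 0.3769 Ω
R = R₁ + R₂ = 0.6501 Ω
V = IR = 5.95 × 0.6501 = 3.87 V

3.87 V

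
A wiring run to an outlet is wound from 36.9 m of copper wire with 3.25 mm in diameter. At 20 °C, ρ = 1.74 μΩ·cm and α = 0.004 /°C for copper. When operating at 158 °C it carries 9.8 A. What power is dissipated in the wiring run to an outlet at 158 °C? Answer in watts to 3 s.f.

ρ = 1.74 μΩ·cm = 1.74×10^-8 Ω·m
A = π(d/2)² = π(1.6250e-03 m)² = 8.296e-06 m²
R₍20₎ = ρL/A = (1.74×10^-8)(36.9)/(8.296e-06) = 0.0774 Ω
R₍158₎ = R₍20₎(1 + αΔT) = 0.0774 × (1 + 0.004×138) = 0.1201 Ω
P = I²R = (9.8)² × 0.1201 = 11.5 W

11.5 W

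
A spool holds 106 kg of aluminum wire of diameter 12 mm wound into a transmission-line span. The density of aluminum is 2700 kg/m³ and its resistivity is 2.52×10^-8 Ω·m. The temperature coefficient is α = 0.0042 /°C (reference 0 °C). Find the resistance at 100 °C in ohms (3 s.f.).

A = π(d/2)² = π(6.0000e-03 m)² = 1.1310e-04 m²
L = m/(density·A) = 106/(2700×1.1310e-04) = 347.1 m
R = ρL/A = (2.52×10^-8)(347.1)/(1.1310e-04) = 0.07735 Ω
R(100 °C) = 0.07735 × (1 + 0.0042×100) = 0.110 Ω

0.110 Ω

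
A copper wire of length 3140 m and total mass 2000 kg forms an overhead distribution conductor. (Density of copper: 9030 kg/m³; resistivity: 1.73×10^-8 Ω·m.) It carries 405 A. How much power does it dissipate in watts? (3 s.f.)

A = m/(density·L) = 2000/(9030×3140) = 7.0536e-05 m²
R = ρL/A = (1.73×10^-8)(3140)/(7.0536e-05) = 0.7701 Ω
P = I²R = (405)² × 0.7701 = 1.26×10^5 W

1.26×10^5 W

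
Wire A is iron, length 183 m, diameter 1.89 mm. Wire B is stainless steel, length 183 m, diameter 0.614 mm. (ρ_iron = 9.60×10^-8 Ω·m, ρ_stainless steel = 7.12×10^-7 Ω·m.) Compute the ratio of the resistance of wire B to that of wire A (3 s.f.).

70.3

R ∝ ρL/d², so R_B/R_A = (ρ_B/ρ_A) × (d_A/d_B)²
= (7.12×10^-7/9.60×10^-8) × (1.89/0.614)² = 70.3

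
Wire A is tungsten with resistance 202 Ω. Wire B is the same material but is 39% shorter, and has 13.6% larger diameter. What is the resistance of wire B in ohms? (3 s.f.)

R ∝ L/d², so R_B/R_A = (1 − 39/100) × (1 + 13.6/100)⁻²
= 0.61 × 0.7749 = 0.4727
R_B = 0.4727 × 202 = 95.5 Ω

95.5 Ω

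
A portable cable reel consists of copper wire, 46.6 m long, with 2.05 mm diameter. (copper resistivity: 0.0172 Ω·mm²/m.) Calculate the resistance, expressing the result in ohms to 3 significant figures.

0.243 Ω

ρ = 0.0172 Ω·mm²/m = 1.72×10^-8 Ω·m
A = π(d/2)² = π(1.0250e-03 m)² = 3.301e-06 m²
R = ρL/A = (1.72×10^-8)(46.6 m)/(3.301e-06 m²) = 0.243 Ω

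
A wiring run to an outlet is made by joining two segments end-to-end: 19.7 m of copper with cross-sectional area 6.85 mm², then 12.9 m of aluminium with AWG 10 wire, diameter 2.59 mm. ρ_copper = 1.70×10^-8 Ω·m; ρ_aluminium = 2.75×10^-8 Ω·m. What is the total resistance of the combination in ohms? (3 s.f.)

0.116 Ω

Segment 1: A = 6.85 mm² = 6.850e-06 m²
R₁ = ρL/A = (1.70×10^-8)(19.7)/(6.850e-06) = 0.04889 Ω
Segment 2: A = π(2.59/2 mm)² = π(1.2950e-03 m)² = 5.269e-06 m²
R₂ = (2.75×10^-8)(12.9)/(5.269e-06) = 0.06733 Ω
R = R₁ + R₂ = 0.116 Ω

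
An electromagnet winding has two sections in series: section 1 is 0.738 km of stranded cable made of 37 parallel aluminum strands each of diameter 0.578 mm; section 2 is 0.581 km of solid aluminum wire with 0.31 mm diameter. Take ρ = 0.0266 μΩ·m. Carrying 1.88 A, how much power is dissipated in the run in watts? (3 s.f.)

ρ = 0.0266 μΩ·m = 2.66×10^-8 Ω·m
Section 1: A_strand = π(2.8900e-04)² = 2.624e-07 m²; R₁ = ρL/(N·A_s) = (2.66×10^-8)(738)/(37×2.624e-07) = 2.022 Ω
Section 2: A = π(d/2)² = π(1.5500e-04 m)² = 7.548e-08 m²
R₂ = (2.66×10^-8)(581)/(7.548e-08) = 204.8 Ω
R = R₁ + R₂ = 206.8 Ω
P = I²R = (1.88)² × 206.8 = 731 W

731 W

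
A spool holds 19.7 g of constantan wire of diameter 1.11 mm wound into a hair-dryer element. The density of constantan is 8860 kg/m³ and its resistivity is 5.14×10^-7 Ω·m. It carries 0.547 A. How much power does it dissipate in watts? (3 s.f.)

0.365 W

A = π(d/2)² = π(5.5500e-04 m)² = 9.6769e-07 m²
L = m/(density·A) = 0.0197/(8860×9.6769e-07) = 2.298 m
R = ρL/A = (5.14×10^-7)(2.298)/(9.6769e-07) = 1.22 Ω
P = I²R = (0.547)² × 1.22 = 0.365 W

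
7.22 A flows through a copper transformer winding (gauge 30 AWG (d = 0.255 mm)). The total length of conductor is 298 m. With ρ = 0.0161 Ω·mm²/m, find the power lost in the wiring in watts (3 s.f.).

4900 W

ρ = 0.0161 Ω·mm²/m = 1.61×10^-8 Ω·m
A = π(0.255/2 mm)² = π(1.2750e-04 m)² = 5.107e-08 m²
R = ρL/A = (1.61×10^-8)(298)/(5.107e-08) = 93.94 Ω
P = I²R = (7.22)² × 93.94 = 4900 W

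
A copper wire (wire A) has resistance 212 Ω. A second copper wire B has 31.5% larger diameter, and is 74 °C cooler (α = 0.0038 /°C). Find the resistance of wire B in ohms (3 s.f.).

R ∝ ρL/d² with ρ ∝ (1+αΔT), so R_B/R_A = (1 + 31.5/100)⁻² × (1 − 0.0038×74)
= 0.5783 × 0.7188 = 0.4157
R_B = 0.4157 × 212 = 88.1 Ω

88.1 Ω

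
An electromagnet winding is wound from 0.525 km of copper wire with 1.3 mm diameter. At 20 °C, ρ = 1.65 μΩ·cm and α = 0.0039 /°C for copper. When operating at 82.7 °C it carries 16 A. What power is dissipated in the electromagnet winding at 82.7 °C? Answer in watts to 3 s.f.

2080 W

ρ = 1.65 μΩ·cm = 1.65×10^-8 Ω·m
A = π(d/2)² = π(6.5000e-04 m)² = 1.327e-06 m²
R₍20₎ = ρL/A = (1.65×10^-8)(525)/(1.327e-06) = 6.526 Ω
R₍82.7₎ = R₍20₎(1 + αΔT) = 6.526 × (1 + 0.0039×62.7) = 8.122 Ω
P = I²R = (16)² × 8.122 = 2080 W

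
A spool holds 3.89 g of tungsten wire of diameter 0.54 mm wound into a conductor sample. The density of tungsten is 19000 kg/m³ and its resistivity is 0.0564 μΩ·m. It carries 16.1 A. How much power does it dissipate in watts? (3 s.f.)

ρ = 0.0564 μΩ·m = 5.64×10^-8 Ω·m
A = π(d/2)² = π(2.7000e-04 m)² = 2.2902e-07 m²
L = m/(density·A) = 0.00389/(19000×2.2902e-07) = 0.894 m
R = ρL/A = (5.64×10^-8)(0.894)/(2.2902e-07) = 0.2202 Ω
P = I²R = (16.1)² × 0.2202 = 57.1 W

57.1 W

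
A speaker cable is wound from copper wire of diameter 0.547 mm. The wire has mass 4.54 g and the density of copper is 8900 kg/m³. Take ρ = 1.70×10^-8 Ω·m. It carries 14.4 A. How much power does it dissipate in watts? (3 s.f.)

A = π(d/2)² = π(2.7350e-04 m)² = 2.3500e-07 m²
L = m/(density·A) = 0.00454/(8900×2.3500e-07) = 2.171 m
R = ρL/A = (1.70×10^-8)(2.171)/(2.3500e-07) = 0.157 Ω
P = I²R = (14.4)² × 0.157 = 32.6 W

32.6 W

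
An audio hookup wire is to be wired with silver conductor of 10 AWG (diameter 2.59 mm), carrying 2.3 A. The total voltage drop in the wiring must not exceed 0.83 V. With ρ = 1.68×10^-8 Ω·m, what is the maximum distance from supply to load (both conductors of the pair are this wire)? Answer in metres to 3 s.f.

56.6 m

A = π(2.59/2 mm)² = π(1.2950e-03 m)² = 5.269e-06 m²
L_max = V_max·A/(2·ρI) = (0.83)(5.269e-06)/(2×1.68×10^-8×2.3) = 56.6 m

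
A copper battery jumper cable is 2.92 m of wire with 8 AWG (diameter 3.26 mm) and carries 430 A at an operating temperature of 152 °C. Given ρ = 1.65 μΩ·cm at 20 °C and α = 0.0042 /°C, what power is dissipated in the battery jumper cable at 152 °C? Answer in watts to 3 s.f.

ρ = 1.65 μΩ·cm = 1.65×10^-8 Ω·m
A = π(3.26/2 mm)² = π(1.6300e-03 m)² = 8.347e-06 m²
R₍20₎ = ρL/A = (1.65×10^-8)(2.92)/(8.347e-06) = 0.005772 Ω
R₍152₎ = R₍20₎(1 + αΔT) = 0.005772 × (1 + 0.0042×132) = 0.008972 Ω
P = I²R = (430)² × 0.008972 = 1660 W

1660 W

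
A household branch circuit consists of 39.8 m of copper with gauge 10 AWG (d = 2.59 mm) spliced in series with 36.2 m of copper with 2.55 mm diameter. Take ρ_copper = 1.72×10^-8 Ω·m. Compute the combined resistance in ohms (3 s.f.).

0.252 Ω

Segment 1: A = π(2.59/2 mm)² = π(1.2950e-03 m)² = 5.269e-06 m²
R₁ = ρL/A = (1.72×10^-8)(39.8)/(5.269e-06) = 0.1299 Ω
Segment 2: A = π(d/2)² = π(1.2750e-03 m)² = 5.107e-06 m²
R₂ = (1.72×10^-8)(36.2)/(5.107e-06) = 0.1219 Ω
R = R₁ + R₂ = 0.252 Ω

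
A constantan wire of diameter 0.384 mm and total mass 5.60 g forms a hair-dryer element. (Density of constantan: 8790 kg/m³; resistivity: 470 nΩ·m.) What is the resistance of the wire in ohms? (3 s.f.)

ρ = 470 nΩ·m = 4.70×10^-7 Ω·m
A = π(d/2)² = π(1.9200e-04 m)² = 1.1581e-07 m²
L = m/(density·A) = 0.0056/(8790×1.1581e-07) = 5.501 m
R = ρL/A = (4.70×10^-7)(5.501)/(1.1581e-07) = 22.3 Ω

22.3 Ω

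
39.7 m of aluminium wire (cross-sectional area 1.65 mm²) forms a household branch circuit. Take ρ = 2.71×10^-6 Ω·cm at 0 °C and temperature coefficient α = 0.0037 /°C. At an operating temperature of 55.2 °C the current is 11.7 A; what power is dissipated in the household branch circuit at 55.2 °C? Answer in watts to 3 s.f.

ρ = 2.71×10^-6 Ω·cm = 2.71×10^-8 Ω·m
A = 1.65 mm² = 1.650e-06 m²
R₍0₎ = ρL/A = (2.71×10^-8)(39.7)/(1.650e-06) = 0.652 Ω
R₍55.2₎ = R₍0₎(1 + αΔT) = 0.652 × (1 + 0.0037×55.2) = 0.7852 Ω
P = I²R = (11.7)² × 0.7852 = 107 W

107 W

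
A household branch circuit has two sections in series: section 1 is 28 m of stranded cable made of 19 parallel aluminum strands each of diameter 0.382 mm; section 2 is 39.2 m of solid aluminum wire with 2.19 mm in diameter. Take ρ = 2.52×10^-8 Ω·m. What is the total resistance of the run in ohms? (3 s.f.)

0.586 Ω

Section 1: A_strand = π(1.9100e-04)² = 1.146e-07 m²; R₁ = ρL/(N·A_s) = (2.52×10^-8)(28)/(19×1.146e-07) = 0.324 Ω
Section 2: A = π(d/2)² = π(1.0950e-03 m)² = 3.767e-06 m²
R₂ = (2.52×10^-8)(39.2)/(3.767e-06) = 0.2622 Ω
R = R₁ + R₂ = 0.586 Ω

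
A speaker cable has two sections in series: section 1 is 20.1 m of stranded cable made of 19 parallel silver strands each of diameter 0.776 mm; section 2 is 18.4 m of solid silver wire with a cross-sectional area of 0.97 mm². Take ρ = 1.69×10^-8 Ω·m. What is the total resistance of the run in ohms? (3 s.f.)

Section 1: A_strand = π(3.8800e-04)² = 4.729e-07 m²; R₁ = ρL/(N·A_s) = (1.69×10^-8)(20.1)/(19×4.729e-07) = 0.0378 Ω
Section 2: A = 0.97 mm² = 9.700e-07 m²
R₂ = (1.69×10^-8)(18.4)/(9.700e-07) = 0.3206 Ω
R = R₁ + R₂ = 0.358 Ω

0.358 Ω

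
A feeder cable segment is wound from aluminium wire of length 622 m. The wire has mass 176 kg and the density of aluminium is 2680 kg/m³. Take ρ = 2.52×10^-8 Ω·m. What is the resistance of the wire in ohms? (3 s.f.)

A = m/(density·L) = 176/(2680×622) = 1.0558e-04 m²
R = ρL/A = (2.52×10^-8)(622)/(1.0558e-04) = 0.148 Ω

0.148 Ω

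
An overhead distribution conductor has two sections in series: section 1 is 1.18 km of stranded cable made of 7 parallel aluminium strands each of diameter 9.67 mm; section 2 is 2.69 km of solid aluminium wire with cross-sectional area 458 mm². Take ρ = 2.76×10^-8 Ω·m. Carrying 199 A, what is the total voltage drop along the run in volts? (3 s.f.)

Section 1: A_strand = π(4.8350e-03)² = 7.344e-05 m²; R₁ = ρL/(N·A_s) = (2.76×10^-8)(1180)/(7×7.344e-05) = 0.06335 Ω
Section 2: A = 458 mm² = 4.580e-04 m²
R₂ = (2.76×10^-8)(2690)/(4.580e-04) = 0.1621 Ω
R = R₁ + R₂ = 0.2255 Ω
V = IR = 199 × 0.2255 = 44.9 V

44.9 V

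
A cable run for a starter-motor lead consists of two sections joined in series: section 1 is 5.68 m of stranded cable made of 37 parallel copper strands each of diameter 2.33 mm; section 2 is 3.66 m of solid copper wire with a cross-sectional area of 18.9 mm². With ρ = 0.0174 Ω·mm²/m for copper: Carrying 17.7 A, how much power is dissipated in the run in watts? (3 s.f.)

1.25 W

ρ = 0.0174 Ω·mm²/m = 1.74×10^-8 Ω·m
Section 1: A_strand = π(1.1650e-03)² = 4.264e-06 m²; R₁ = ρL/(N·A_s) = (1.74×10^-8)(5.68)/(37×4.264e-06) = 6.265×10^-4 Ω
Section 2: A = 18.9 mm² = 1.890e-05 m²
R₂ = (1.74×10^-8)(3.66)/(1.890e-05) = 0.00337 Ω
R = R₁ + R₂ = 0.003996 Ω
P = I²R = (17.7)² × 0.003996 = 1.25 W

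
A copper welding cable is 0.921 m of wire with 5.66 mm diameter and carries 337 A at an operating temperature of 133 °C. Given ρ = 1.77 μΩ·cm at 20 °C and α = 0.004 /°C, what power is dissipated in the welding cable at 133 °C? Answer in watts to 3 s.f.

107 W

ρ = 1.77 μΩ·cm = 1.77×10^-8 Ω·m
A = π(d/2)² = π(2.8300e-03 m)² = 2.516e-05 m²
R₍20₎ = ρL/A = (1.77×10^-8)(0.921)/(2.516e-05) = 6.479×10^-4 Ω
R₍133₎ = R₍20₎(1 + αΔT) = 6.479×10^-4 × (1 + 0.004×113) = 9.408×10^-4 Ω
P = I²R = (337)² × 9.408×10^-4 = 107 W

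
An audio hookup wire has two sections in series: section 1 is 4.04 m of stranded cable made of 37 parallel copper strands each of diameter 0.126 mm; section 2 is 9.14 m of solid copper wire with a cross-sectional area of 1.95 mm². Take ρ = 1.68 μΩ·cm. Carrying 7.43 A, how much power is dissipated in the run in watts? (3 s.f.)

ρ = 1.68 μΩ·cm = 1.68×10^-8 Ω·m
Section 1: A_strand = π(6.3000e-05)² = 1.247e-08 m²; R₁ = ρL/(N·A_s) = (1.68×10^-8)(4.04)/(37×1.247e-08) = 0.1471 Ω
Section 2: A = 1.95 mm² = 1.950e-06 m²
R₂ = (1.68×10^-8)(9.14)/(1.950e-06) = 0.07874 Ω
R = R₁ + R₂ = 0.2259 Ω
P = I²R = (7.43)² × 0.2259 = 12.5 W

12.5 W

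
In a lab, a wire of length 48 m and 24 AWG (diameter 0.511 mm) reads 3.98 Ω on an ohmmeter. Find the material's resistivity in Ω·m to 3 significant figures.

1.70×10^-8 Ω·m

A = π(0.511/2 mm)² = π(2.5550e-04 m)² = 2.051e-07 m²
ρ = RA/L = (3.98)(2.051e-07)/(48) = 1.70×10^-8 Ω·m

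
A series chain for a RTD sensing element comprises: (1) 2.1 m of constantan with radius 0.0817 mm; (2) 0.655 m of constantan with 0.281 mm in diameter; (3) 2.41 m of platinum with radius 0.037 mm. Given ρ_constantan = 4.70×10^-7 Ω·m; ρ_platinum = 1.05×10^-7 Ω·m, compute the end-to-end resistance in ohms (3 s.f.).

Seg 1: A = πr² = π(8.1700e-05 m)² = 2.097e-08 m²
R_1 = (4.70×10^-7)(2.1)/(2.097e-08) = 47.07 Ω
Seg 2: A = π(d/2)² = π(1.4050e-04 m)² = 6.202e-08 m²
R_2 = (4.70×10^-7)(0.655)/(6.202e-08) = 4.964 Ω
Seg 3: A = πr² = π(3.7000e-05 m)² = 4.301e-09 m²
R_3 = (1.05×10^-7)(2.41)/(4.301e-09) = 58.84 Ω
R_total = R_1 + R_2 + R_3 = 111 Ω

111 Ω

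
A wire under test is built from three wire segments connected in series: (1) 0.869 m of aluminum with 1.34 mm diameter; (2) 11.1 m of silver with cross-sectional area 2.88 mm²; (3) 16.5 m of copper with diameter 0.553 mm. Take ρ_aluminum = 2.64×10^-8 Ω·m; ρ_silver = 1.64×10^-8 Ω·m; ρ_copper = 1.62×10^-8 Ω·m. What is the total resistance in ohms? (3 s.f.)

Seg 1: A = π(d/2)² = π(6.7000e-04 m)² = 1.410e-06 m²
R_1 = (2.64×10^-8)(0.869)/(1.410e-06) = 0.01627 Ω
Seg 2: A = 2.88 mm² = 2.880e-06 m²
R_2 = (1.64×10^-8)(11.1)/(2.880e-06) = 0.06321 Ω
Seg 3: A = π(d/2)² = π(2.7650e-04 m)² = 2.402e-07 m²
R_3 = (1.62×10^-8)(16.5)/(2.402e-07) = 1.113 Ω
R_total = R_1 + R_2 + R_3 = 1.19 Ω

1.19 Ω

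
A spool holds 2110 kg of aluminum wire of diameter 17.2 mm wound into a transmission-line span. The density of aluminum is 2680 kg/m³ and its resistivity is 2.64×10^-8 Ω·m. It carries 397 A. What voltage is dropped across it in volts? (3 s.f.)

A = π(d/2)² = π(8.6000e-03 m)² = 2.3235e-04 m²
L = m/(density·A) = 2110/(2680×2.3235e-04) = 3388 m
R = ρL/A = (2.64×10^-8)(3388)/(2.3235e-04) = 0.385 Ω
V = IR = 397 × 0.385 = 153 V

153 V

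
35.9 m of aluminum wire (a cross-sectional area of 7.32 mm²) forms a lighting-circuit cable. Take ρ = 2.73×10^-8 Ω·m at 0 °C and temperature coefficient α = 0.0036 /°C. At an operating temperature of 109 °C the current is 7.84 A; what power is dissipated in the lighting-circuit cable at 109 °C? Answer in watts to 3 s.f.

11.5 W

A = 7.32 mm² = 7.320e-06 m²
R₍0₎ = ρL/A = (2.73×10^-8)(35.9)/(7.320e-06) = 0.1339 Ω
R₍109₎ = R₍0₎(1 + αΔT) = 0.1339 × (1 + 0.0036×109) = 0.1864 Ω
P = I²R = (7.84)² × 0.1864 = 11.5 W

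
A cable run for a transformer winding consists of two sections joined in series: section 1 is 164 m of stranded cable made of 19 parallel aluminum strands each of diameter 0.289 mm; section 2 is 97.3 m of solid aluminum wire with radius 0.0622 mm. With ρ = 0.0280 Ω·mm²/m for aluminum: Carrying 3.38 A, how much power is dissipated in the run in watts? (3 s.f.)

ρ = 0.0280 Ω·mm²/m = 2.80×10^-8 Ω·m
Section 1: A_strand = π(1.4450e-04)² = 6.560e-08 m²; R₁ = ρL/(N·A_s) = (2.80×10^-8)(164)/(19×6.560e-08) = 3.684 Ω
Section 2: A = πr² = π(6.2200e-05 m)² = 1.215e-08 m²
R₂ = (2.80×10^-8)(97.3)/(1.215e-08) = 224.2 Ω
R = R₁ + R₂ = 227.8 Ω
P = I²R = (3.38)² × 227.8 = 2600 W

2600 W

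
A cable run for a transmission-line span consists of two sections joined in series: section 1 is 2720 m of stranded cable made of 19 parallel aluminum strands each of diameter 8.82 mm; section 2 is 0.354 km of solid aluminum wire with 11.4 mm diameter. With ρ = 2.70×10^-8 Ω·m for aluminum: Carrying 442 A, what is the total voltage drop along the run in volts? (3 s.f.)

Section 1: A_strand = π(4.4100e-03)² = 6.110e-05 m²; R₁ = ρL/(N·A_s) = (2.70×10^-8)(2720)/(19×6.110e-05) = 0.06326 Ω
Section 2: A = π(d/2)² = π(5.7000e-03 m)² = 1.021e-04 m²
R₂ = (2.70×10^-8)(354)/(1.021e-04) = 0.09364 Ω
R = R₁ + R₂ = 0.1569 Ω
V = IR = 442 × 0.1569 = 69.4 V

69.4 V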